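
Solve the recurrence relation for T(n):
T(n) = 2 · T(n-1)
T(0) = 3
Pure geometric recurrence with ratio 2.
By induction T(n) = T(0) · (2)^n = 3 \cdot 2^{n}.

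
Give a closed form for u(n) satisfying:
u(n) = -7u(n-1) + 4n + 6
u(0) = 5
First-order linear with linear forcing.
Homogeneous solution: u_h(n) = A·(-7)^n.
Try particular u_p(n) = pn + q. Substituting:
  pn + q = -7(p(n-1) + q) + 4n + 6.
Matching the n-coefficient: p = -7p + 4 ⇒ p = \frac{1}{2}.
Matching constants: q = 7p - 7q + 6 ⇒ q = \frac{19}{16}.
General: u(n) = A·(-7)^n + \frac{n}{2} + \frac{19}{16}.
Apply u(0) = 5: A + \frac{19}{16} = 5 ⇒ A = \frac{61}{16}.
So u(n) = \frac{61 \left(-7\right)^{n}}{16} + \frac{n}{2} + \frac{19}{16}.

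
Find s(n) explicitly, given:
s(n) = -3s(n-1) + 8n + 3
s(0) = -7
First-order linear with linear forcing.
Homogeneous solution: s_h(n) = A·(-3)^n.
Try particular s_p(n) = pn + q. Substituting:
  pn + q = -3(p(n-1) + q) + 8n + 3.
Matching the n-coefficient: p = -3p + 8 ⇒ p = 2.
Matching constants: q = 3p - 3q + 3 ⇒ q = \frac{9}{4}.
General: s(n) = A·(-3)^n + 2 n + \frac{9}{4}.
Apply s(0) = -7: A + \frac{9}{4} = -7 ⇒ A = - \frac{37}{4}.
So s(n) = - \frac{37 \left(-3\right)^{n}}{4} + 2 n + \frac{9}{4}.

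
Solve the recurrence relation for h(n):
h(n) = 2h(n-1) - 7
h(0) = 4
First-order linear non-homogeneous.
Homogeneous solution: h_h(n) = A·(2)^n.
Try constant particular solution h_p = K: K = 2K - 7 ⇒ K = 7.
General: h(n) = A·(2)^n + 7.
Apply h(0) = 4: A + 7 = 4 ⇒ A = -3.
So h(n) = 7 - 3 \cdot 2^{n}.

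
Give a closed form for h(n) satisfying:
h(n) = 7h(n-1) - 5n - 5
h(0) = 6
First-order linear with linear forcing.
Homogeneous solution: h_h(n) = A·(7)^n.
Try particular h_p(n) = pn + q. Substituting:
  pn + q = 7(p(n-1) + q) - 5n - 5.
Matching the n-coefficient: p = 7p - 5 ⇒ p = \frac{5}{6}.
Matching constants: q = -7p + 7q - 5 ⇒ q = \frac{65}{36}.
General: h(n) = A·(7)^n + \frac{5 n}{6} + \frac{65}{36}.
Apply h(0) = 6: A + \frac{65}{36} = 6 ⇒ A = \frac{151}{36}.
So h(n) = \frac{151 \cdot 7^{n}}{36} + \frac{5 n}{6} + \frac{65}{36}.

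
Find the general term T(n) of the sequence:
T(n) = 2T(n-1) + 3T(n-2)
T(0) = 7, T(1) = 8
Characteristic equation: x² - 2x - 3 = 0, which factors as (x - (-1))(x - (3)) = 0.
Roots r₁ = -1, r₂ = 3 (distinct).
General solution: T(n) = A·(-1)^n + B·(3)^n.
From T(0) = 7: A + B = 7.
From T(1) = 8: -A + 3B = 8.
Solving: A = \frac{13}{4}, B = \frac{15}{4}.
So T(n) = \frac{13 \left(-1\right)^{n}}{4} + \frac{15 \cdot 3^{n}}{4}.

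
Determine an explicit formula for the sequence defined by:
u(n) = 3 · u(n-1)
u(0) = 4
Pure geometric recurrence with ratio 3.
By induction u(n) = u(0) · (3)^n = 4 \cdot 3^{n}.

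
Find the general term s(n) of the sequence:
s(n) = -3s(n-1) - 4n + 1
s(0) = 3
First-order linear with linear forcing.
Homogeneous solution: s_h(n) = A·(-3)^n.
Try particular s_p(n) = pn + q. Substituting:
  pn + q = -3(p(n-1) + q) - 4n + 1.
Matching the n-coefficient: p = -3p - 4 ⇒ p = -1.
Matching constants: q = 3p - 3q + 1 ⇒ q = - \frac{1}{2}.
General: s(n) = A·(-3)^n - n - \frac{1}{2}.
Apply s(0) = 3: A - \frac{1}{2} = 3 ⇒ A = \frac{7}{2}.
So s(n) = \frac{7 \left(-3\right)^{n}}{2} - n - \frac{1}{2}.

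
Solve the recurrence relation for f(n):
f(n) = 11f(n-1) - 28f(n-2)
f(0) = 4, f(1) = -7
Characteristic equation: x² - 11x + 28 = 0, which factors as (x - (4))(x - (7)) = 0.
Roots r₁ = 4, r₂ = 7 (distinct).
General solution: f(n) = A·(4)^n + B·(7)^n.
From f(0) = 4: A + B = 4.
From f(1) = -7: 4A + 7B = -7.
Solving: A = \frac{35}{3}, B = - \frac{23}{3}.
So f(n) = \frac{35 \cdot 4^{n}}{3} - \frac{23 \cdot 7^{n}}{3}.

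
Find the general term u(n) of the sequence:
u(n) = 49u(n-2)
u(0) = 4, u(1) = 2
Characteristic equation: x² - 49 = 0, which factors as (x - (7))(x - (-7)) = 0.
Roots r₁ = 7, r₂ = -7 (distinct).
General solution: u(n) = A·(7)^n + B·(-7)^n.
From u(0) = 4: A + B = 4.
From u(1) = 2: 7A - 7B = 2.
Solving: A = \frac{15}{7}, B = \frac{13}{7}.
So u(n) = \frac{13 \left(-7\right)^{n}}{7} + \frac{15 \cdot 7^{n}}{7}.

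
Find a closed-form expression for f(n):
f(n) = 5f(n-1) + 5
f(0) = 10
First-order linear non-homogeneous.
Homogeneous solution: f_h(n) = A·(5)^n.
Try constant particular solution f_p = K: K = 5K + 5 ⇒ K = - \frac{5}{4}.
General: f(n) = A·(5)^n - \frac{5}{4}.
Apply f(0) = 10: A - \frac{5}{4} = 10 ⇒ A = \frac{45}{4}.
So f(n) = \frac{45 \cdot 5^{n}}{4} - \frac{5}{4}.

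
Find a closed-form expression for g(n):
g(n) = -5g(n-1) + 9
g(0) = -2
First-order linear non-homogeneous.
Homogeneous solution: g_h(n) = A·(-5)^n.
Try constant particular solution g_p = K: K = -5K + 9 ⇒ K = \frac{3}{2}.
General: g(n) = A·(-5)^n + \frac{3}{2}.
Apply g(0) = -2: A + \frac{3}{2} = -2 ⇒ A = - \frac{7}{2}.
So g(n) = \frac{3}{2} - \frac{7 \left(-5\right)^{n}}{2}.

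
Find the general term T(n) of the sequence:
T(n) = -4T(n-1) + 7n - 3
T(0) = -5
First-order linear with linear forcing.
Homogeneous solution: T_h(n) = A·(-4)^n.
Try particular T_p(n) = pn + q. Substituting:
  pn + q = -4(p(n-1) + q) + 7n - 3.
Matching the n-coefficient: p = -4p + 7 ⇒ p = \frac{7}{5}.
Matching constants: q = 4p - 4q - 3 ⇒ q = \frac{13}{25}.
General: T(n) = A·(-4)^n + \frac{7 n}{5} + \frac{13}{25}.
Apply T(0) = -5: A + \frac{13}{25} = -5 ⇒ A = - \frac{138}{25}.
So T(n) = - \frac{138 \left(-4\right)^{n}}{25} + \frac{7 n}{5} + \frac{13}{25}.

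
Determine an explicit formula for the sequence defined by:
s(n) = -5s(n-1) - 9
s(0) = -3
First-order linear non-homogeneous.
Homogeneous solution: s_h(n) = A·(-5)^n.
Try constant particular solution s_p = K: K = -5K - 9 ⇒ K = - \frac{3}{2}.
General: s(n) = A·(-5)^n - \frac{3}{2}.
Apply s(0) = -3: A - \frac{3}{2} = -3 ⇒ A = - \frac{3}{2}.
So s(n) = - \frac{3 \left(-5\right)^{n}}{2} - \frac{3}{2}.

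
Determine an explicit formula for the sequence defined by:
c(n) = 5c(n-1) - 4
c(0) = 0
First-order linear non-homogeneous.
Homogeneous solution: c_h(n) = A·(5)^n.
Try constant particular solution c_p = K: K = 5K - 4 ⇒ K = 1.
General: c(n) = A·(5)^n + 1.
Apply c(0) = 0: A + 1 = 0 ⇒ A = -1.
So c(n) = 1 - 5^{n}.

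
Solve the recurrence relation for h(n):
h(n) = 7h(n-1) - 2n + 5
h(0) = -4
First-order linear with linear forcing.
Homogeneous solution: h_h(n) = A·(7)^n.
Try particular h_p(n) = pn + q. Substituting:
  pn + q = 7(p(n-1) + q) - 2n + 5.
Matching the n-coefficient: p = 7p - 2 ⇒ p = \frac{1}{3}.
Matching constants: q = -7p + 7q + 5 ⇒ q = - \frac{4}{9}.
General: h(n) = A·(7)^n + \frac{n}{3} - \frac{4}{9}.
Apply h(0) = -4: A - \frac{4}{9} = -4 ⇒ A = - \frac{32}{9}.
So h(n) = - \frac{32 \cdot 7^{n}}{9} + \frac{n}{3} - \frac{4}{9}.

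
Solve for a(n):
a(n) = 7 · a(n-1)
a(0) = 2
Pure geometric recurrence with ratio 7.
By induction a(n) = a(0) · (7)^n = 2 \cdot 7^{n}.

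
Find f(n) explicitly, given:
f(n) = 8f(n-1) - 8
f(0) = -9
First-order linear non-homogeneous.
Homogeneous solution: f_h(n) = A·(8)^n.
Try constant particular solution f_p = K: K = 8K - 8 ⇒ K = \frac{8}{7}.
General: f(n) = A·(8)^n + \frac{8}{7}.
Apply f(0) = -9: A + \frac{8}{7} = -9 ⇒ A = - \frac{71}{7}.
So f(n) = \frac{8}{7} - \frac{71 \cdot 8^{n}}{7}.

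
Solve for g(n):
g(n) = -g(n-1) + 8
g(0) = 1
First-order linear non-homogeneous.
Homogeneous solution: g_h(n) = A·(-1)^n.
Try constant particular solution g_p = K: K = -K + 8 ⇒ K = 4.
General: g(n) = A·(-1)^n + 4.
Apply g(0) = 1: A + 4 = 1 ⇒ A = -3.
So g(n) = 4 - 3 \left(-1\right)^{n}.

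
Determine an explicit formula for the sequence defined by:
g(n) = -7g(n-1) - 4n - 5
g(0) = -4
First-order linear with linear forcing.
Homogeneous solution: g_h(n) = A·(-7)^n.
Try particular g_p(n) = pn + q. Substituting:
  pn + q = -7(p(n-1) + q) - 4n - 5.
Matching the n-coefficient: p = -7p - 4 ⇒ p = - \frac{1}{2}.
Matching constants: q = 7p - 7q - 5 ⇒ q = - \frac{17}{16}.
General: g(n) = A·(-7)^n - \frac{n}{2} - \frac{17}{16}.
Apply g(0) = -4: A - \frac{17}{16} = -4 ⇒ A = - \frac{47}{16}.
So g(n) = - \frac{47 \left(-7\right)^{n}}{16} - \frac{n}{2} - \frac{17}{16}.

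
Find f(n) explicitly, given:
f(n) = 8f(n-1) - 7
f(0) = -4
First-order linear non-homogeneous.
Homogeneous solution: f_h(n) = A·(8)^n.
Try constant particular solution f_p = K: K = 8K - 7 ⇒ K = 1.
General: f(n) = A·(8)^n + 1.
Apply f(0) = -4: A + 1 = -4 ⇒ A = -5.
So f(n) = 1 - 5 \cdot 8^{n}.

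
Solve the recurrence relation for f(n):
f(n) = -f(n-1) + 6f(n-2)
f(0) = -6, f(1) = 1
Characteristic equation: x² + x - 6 = 0, which factors as (x - (2))(x - (-3)) = 0.
Roots r₁ = 2, r₂ = -3 (distinct).
General solution: f(n) = A·(2)^n + B·(-3)^n.
From f(0) = -6: A + B = -6.
From f(1) = 1: 2A - 3B = 1.
Solving: A = - \frac{17}{5}, B = - \frac{13}{5}.
So f(n) = - \frac{13 \left(-3\right)^{n}}{5} - \frac{17 \cdot 2^{n}}{5}.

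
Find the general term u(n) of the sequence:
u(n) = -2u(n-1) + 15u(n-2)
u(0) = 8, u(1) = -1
Characteristic equation: x² + 2x - 15 = 0, which factors as (x - (3))(x - (-5)) = 0.
Roots r₁ = 3, r₂ = -5 (distinct).
General solution: u(n) = A·(3)^n + B·(-5)^n.
From u(0) = 8: A + B = 8.
From u(1) = -1: 3A - 5B = -1.
Solving: A = \frac{39}{8}, B = \frac{25}{8}.
So u(n) = \frac{25 \left(-5\right)^{n}}{8} + \frac{39 \cdot 3^{n}}{8}.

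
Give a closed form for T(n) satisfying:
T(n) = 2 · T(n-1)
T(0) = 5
Pure geometric recurrence with ratio 2.
By induction T(n) = T(0) · (2)^n = 5 \cdot 2^{n}.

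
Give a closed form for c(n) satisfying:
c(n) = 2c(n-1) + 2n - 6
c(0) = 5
First-order linear with linear forcing.
Homogeneous solution: c_h(n) = A·(2)^n.
Try particular c_p(n) = pn + q. Substituting:
  pn + q = 2(p(n-1) + q) + 2n - 6.
Matching the n-coefficient: p = 2p + 2 ⇒ p = -2.
Matching constants: q = -2p + 2q - 6 ⇒ q = 2.
General: c(n) = A·(2)^n - 2 n + 2.
Apply c(0) = 5: A + 2 = 5 ⇒ A = 3.
So c(n) = 3 \cdot 2^{n} - 2 n + 2.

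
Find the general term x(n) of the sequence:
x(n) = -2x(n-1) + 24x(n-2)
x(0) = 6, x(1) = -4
Characteristic equation: x² + 2x - 24 = 0, which factors as (x - (4))(x - (-6)) = 0.
Roots r₁ = 4, r₂ = -6 (distinct).
General solution: x(n) = A·(4)^n + B·(-6)^n.
From x(0) = 6: A + B = 6.
From x(1) = -4: 4A - 6B = -4.
Solving: A = \frac{16}{5}, B = \frac{14}{5}.
So x(n) = \frac{14 \left(-6\right)^{n}}{5} + \frac{16 \cdot 4^{n}}{5}.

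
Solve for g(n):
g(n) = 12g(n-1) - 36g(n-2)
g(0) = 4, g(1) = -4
Characteristic equation: x² - 12x + 36 = 0, which is (x - (6))².
Repeated root r = 6.
General solution: g(n) = (A + Bn)·(6)^n.
From g(0) = 4: A = 4.
From g(1) = -4: (A + B)·(6) = -4 ⇒ B = - \frac{14}{3}.
So g(n) = \left(4 - \frac{14 n}{3}\right) \cdot (6)^n.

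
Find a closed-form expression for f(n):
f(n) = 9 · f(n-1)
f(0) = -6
Pure geometric recurrence with ratio 9.
By induction f(n) = f(0) · (9)^n = - 6 \cdot 9^{n}.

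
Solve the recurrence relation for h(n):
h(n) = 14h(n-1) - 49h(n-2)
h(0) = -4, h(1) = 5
Characteristic equation: x² - 14x + 49 = 0, which is (x - (7))².
Repeated root r = 7.
General solution: h(n) = (A + Bn)·(7)^n.
From h(0) = -4: A = -4.
From h(1) = 5: (A + B)·(7) = 5 ⇒ B = \frac{33}{7}.
So h(n) = \left(\frac{33 n}{7} - 4\right) \cdot (7)^n.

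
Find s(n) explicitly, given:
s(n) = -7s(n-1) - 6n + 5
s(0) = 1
First-order linear with linear forcing.
Homogeneous solution: s_h(n) = A·(-7)^n.
Try particular s_p(n) = pn + q. Substituting:
  pn + q = -7(p(n-1) + q) - 6n + 5.
Matching the n-coefficient: p = -7p - 6 ⇒ p = - \frac{3}{4}.
Matching constants: q = 7p - 7q + 5 ⇒ q = - \frac{1}{32}.
General: s(n) = A·(-7)^n - \frac{3 n}{4} - \frac{1}{32}.
Apply s(0) = 1: A - \frac{1}{32} = 1 ⇒ A = \frac{33}{32}.
So s(n) = \frac{33 \left(-7\right)^{n}}{32} - \frac{3 n}{4} - \frac{1}{32}.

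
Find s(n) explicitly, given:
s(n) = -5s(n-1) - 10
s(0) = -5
First-order linear non-homogeneous.
Homogeneous solution: s_h(n) = A·(-5)^n.
Try constant particular solution s_p = K: K = -5K - 10 ⇒ K = - \frac{5}{3}.
General: s(n) = A·(-5)^n - \frac{5}{3}.
Apply s(0) = -5: A - \frac{5}{3} = -5 ⇒ A = - \frac{10}{3}.
So s(n) = - \frac{10 \left(-5\right)^{n}}{3} - \frac{5}{3}.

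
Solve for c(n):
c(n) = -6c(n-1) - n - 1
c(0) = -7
First-order linear with linear forcing.
Homogeneous solution: c_h(n) = A·(-6)^n.
Try particular c_p(n) = pn + q. Substituting:
  pn + q = -6(p(n-1) + q) - n - 1.
Matching the n-coefficient: p = -6p - 1 ⇒ p = - \frac{1}{7}.
Matching constants: q = 6p - 6q - 1 ⇒ q = - \frac{13}{49}.
General: c(n) = A·(-6)^n - \frac{n}{7} - \frac{13}{49}.
Apply c(0) = -7: A - \frac{13}{49} = -7 ⇒ A = - \frac{330}{49}.
So c(n) = - \frac{330 \left(-6\right)^{n}}{49} - \frac{n}{7} - \frac{13}{49}.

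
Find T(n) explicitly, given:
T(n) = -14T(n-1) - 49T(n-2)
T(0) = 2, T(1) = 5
Characteristic equation: x² + 14x + 49 = 0, which is (x - (-7))².
Repeated root r = -7.
General solution: T(n) = (A + Bn)·(-7)^n.
From T(0) = 2: A = 2.
From T(1) = 5: (A + B)·(-7) = 5 ⇒ B = - \frac{19}{7}.
So T(n) = \left(2 - \frac{19 n}{7}\right) \cdot (-7)^n.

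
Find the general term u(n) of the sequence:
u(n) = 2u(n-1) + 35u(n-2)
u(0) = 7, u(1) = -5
Characteristic equation: x² - 2x - 35 = 0, which factors as (x - (7))(x - (-5)) = 0.
Roots r₁ = 7, r₂ = -5 (distinct).
General solution: u(n) = A·(7)^n + B·(-5)^n.
From u(0) = 7: A + B = 7.
From u(1) = -5: 7A - 5B = -5.
Solving: A = \frac{5}{2}, B = \frac{9}{2}.
So u(n) = \frac{9 \left(-5\right)^{n}}{2} + \frac{5 \cdot 7^{n}}{2}.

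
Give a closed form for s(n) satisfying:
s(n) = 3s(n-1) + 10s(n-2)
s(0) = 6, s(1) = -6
Characteristic equation: x² - 3x - 10 = 0, which factors as (x - (5))(x - (-2)) = 0.
Roots r₁ = 5, r₂ = -2 (distinct).
General solution: s(n) = A·(5)^n + B·(-2)^n.
From s(0) = 6: A + B = 6.
From s(1) = -6: 5A - 2B = -6.
Solving: A = \frac{6}{7}, B = \frac{36}{7}.
So s(n) = \frac{36 \left(-2\right)^{n}}{7} + \frac{6 \cdot 5^{n}}{7}.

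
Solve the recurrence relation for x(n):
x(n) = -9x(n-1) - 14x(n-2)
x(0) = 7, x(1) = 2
Characteristic equation: x² + 9x + 14 = 0, which factors as (x - (-2))(x - (-7)) = 0.
Roots r₁ = -2, r₂ = -7 (distinct).
General solution: x(n) = A·(-2)^n + B·(-7)^n.
From x(0) = 7: A + B = 7.
From x(1) = 2: -2A - 7B = 2.
Solving: A = \frac{51}{5}, B = - \frac{16}{5}.
So x(n) = \frac{51 \left(-2\right)^{n}}{5} - \frac{16 \left(-7\right)^{n}}{5}.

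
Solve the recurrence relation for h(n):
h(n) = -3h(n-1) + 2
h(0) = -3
First-order linear non-homogeneous.
Homogeneous solution: h_h(n) = A·(-3)^n.
Try constant particular solution h_p = K: K = -3K + 2 ⇒ K = \frac{1}{2}.
General: h(n) = A·(-3)^n + \frac{1}{2}.
Apply h(0) = -3: A + \frac{1}{2} = -3 ⇒ A = - \frac{7}{2}.
So h(n) = \frac{1}{2} - \frac{7 \left(-3\right)^{n}}{2}.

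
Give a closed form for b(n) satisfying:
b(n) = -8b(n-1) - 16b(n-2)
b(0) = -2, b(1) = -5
Characteristic equation: x² + 8x + 16 = 0, which is (x - (-4))².
Repeated root r = -4.
General solution: b(n) = (A + Bn)·(-4)^n.
From b(0) = -2: A = -2.
From b(1) = -5: (A + B)·(-4) = -5 ⇒ B = \frac{13}{4}.
So b(n) = \left(\frac{13 n}{4} - 2\right) \cdot (-4)^n.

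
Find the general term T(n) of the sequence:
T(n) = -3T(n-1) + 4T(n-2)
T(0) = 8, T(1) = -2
Characteristic equation: x² + 3x - 4 = 0, which factors as (x - (1))(x - (-4)) = 0.
Roots r₁ = 1, r₂ = -4 (distinct).
General solution: T(n) = A·(1)^n + B·(-4)^n.
From T(0) = 8: A + B = 8.
From T(1) = -2: A - 4B = -2.
Solving: A = 6, B = 2.
So T(n) = 2 \left(-4\right)^{n} + 6.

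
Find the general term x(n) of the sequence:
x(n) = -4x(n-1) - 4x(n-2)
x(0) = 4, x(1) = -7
Characteristic equation: x² + 4x + 4 = 0, which is (x - (-2))².
Repeated root r = -2.
General solution: x(n) = (A + Bn)·(-2)^n.
From x(0) = 4: A = 4.
From x(1) = -7: (A + B)·(-2) = -7 ⇒ B = - \frac{1}{2}.
So x(n) = \left(4 - \frac{n}{2}\right) \cdot (-2)^n.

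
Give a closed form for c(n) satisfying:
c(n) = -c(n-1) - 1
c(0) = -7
First-order linear non-homogeneous.
Homogeneous solution: c_h(n) = A·(-1)^n.
Try constant particular solution c_p = K: K = -K - 1 ⇒ K = - \frac{1}{2}.
General: c(n) = A·(-1)^n - \frac{1}{2}.
Apply c(0) = -7: A - \frac{1}{2} = -7 ⇒ A = - \frac{13}{2}.
So c(n) = - \frac{13 \left(-1\right)^{n}}{2} - \frac{1}{2}.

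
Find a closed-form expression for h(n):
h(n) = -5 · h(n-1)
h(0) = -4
Pure geometric recurrence with ratio -5.
By induction h(n) = h(0) · (-5)^n = - 4 \left(-5\right)^{n}.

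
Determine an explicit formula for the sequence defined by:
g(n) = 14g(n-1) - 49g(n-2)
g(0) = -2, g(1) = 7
Characteristic equation: x² - 14x + 49 = 0, which is (x - (7))².
Repeated root r = 7.
General solution: g(n) = (A + Bn)·(7)^n.
From g(0) = -2: A = -2.
From g(1) = 7: (A + B)·(7) = 7 ⇒ B = 3.
So g(n) = \left(3 n - 2\right) \cdot (7)^n.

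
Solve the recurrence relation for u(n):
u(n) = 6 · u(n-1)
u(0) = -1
Pure geometric recurrence with ratio 6.
By induction u(n) = u(0) · (6)^n = - 6^{n}.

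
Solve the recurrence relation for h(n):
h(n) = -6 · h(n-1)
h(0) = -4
Pure geometric recurrence with ratio -6.
By induction h(n) = h(0) · (-6)^n = - 4 \left(-6\right)^{n}.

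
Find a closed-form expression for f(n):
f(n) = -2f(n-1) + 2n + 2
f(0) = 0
First-order linear with linear forcing.
Homogeneous solution: f_h(n) = A·(-2)^n.
Try particular f_p(n) = pn + q. Substituting:
  pn + q = -2(p(n-1) + q) + 2n + 2.
Matching the n-coefficient: p = -2p + 2 ⇒ p = \frac{2}{3}.
Matching constants: q = 2p - 2q + 2 ⇒ q = \frac{10}{9}.
General: f(n) = A·(-2)^n + \frac{2 n}{3} + \frac{10}{9}.
Apply f(0) = 0: A + \frac{10}{9} = 0 ⇒ A = - \frac{10}{9}.
So f(n) = - \frac{10 \left(-2\right)^{n}}{9} + \frac{2 n}{3} + \frac{10}{9}.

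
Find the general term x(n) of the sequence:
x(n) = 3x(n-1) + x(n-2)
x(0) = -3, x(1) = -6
Characteristic equation: x² - 3x - 1 = 0.
Discriminant Δ = (3)² + 4·(1) = 13.
Roots r₁,₂ = (3 ± √13)/2, so r₁ = \frac{3}{2} + \frac{\sqrt{13}}{2}, r₂ = \frac{3}{2} - \frac{\sqrt{13}}{2}.
General solution: x(n) = A·r₁^n + B·r₂^n.
From the initial conditions, A + B = -3 and r₁A + r₂B = -6.
Since r₁ - r₂ = √13: A = (-6 - (-3)r₂)/√13 = - \frac{3}{2} - \frac{3 \sqrt{13}}{26}, and B = -3 - A = - \frac{3}{2} + \frac{3 \sqrt{13}}{26}.
So x(n) = \left(- \frac{3}{2} - \frac{3 \sqrt{13}}{26}\right)\left(\frac{3}{2} + \frac{\sqrt{13}}{2}\right)^n + \left(- \frac{3}{2} + \frac{3 \sqrt{13}}{26}\right)\left(\frac{3}{2} - \frac{\sqrt{13}}{2}\right)^n.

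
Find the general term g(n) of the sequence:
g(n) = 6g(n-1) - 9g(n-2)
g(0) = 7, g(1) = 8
Characteristic equation: x² - 6x + 9 = 0, which is (x - (3))².
Repeated root r = 3.
General solution: g(n) = (A + Bn)·(3)^n.
From g(0) = 7: A = 7.
From g(1) = 8: (A + B)·(3) = 8 ⇒ B = - \frac{13}{3}.
So g(n) = \left(7 - \frac{13 n}{3}\right) \cdot (3)^n.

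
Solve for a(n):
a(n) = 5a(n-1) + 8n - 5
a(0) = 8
First-order linear with linear forcing.
Homogeneous solution: a_h(n) = A·(5)^n.
Try particular a_p(n) = pn + q. Substituting:
  pn + q = 5(p(n-1) + q) + 8n - 5.
Matching the n-coefficient: p = 5p + 8 ⇒ p = -2.
Matching constants: q = -5p + 5q - 5 ⇒ q = - \frac{5}{4}.
General: a(n) = A·(5)^n - 2 n - \frac{5}{4}.
Apply a(0) = 8: A - \frac{5}{4} = 8 ⇒ A = \frac{37}{4}.
So a(n) = \frac{37 \cdot 5^{n}}{4} - 2 n - \frac{5}{4}.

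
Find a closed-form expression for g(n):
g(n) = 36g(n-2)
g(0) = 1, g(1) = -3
Characteristic equation: x² - 36 = 0, which factors as (x - (-6))(x - (6)) = 0.
Roots r₁ = -6, r₂ = 6 (distinct).
General solution: g(n) = A·(-6)^n + B·(6)^n.
From g(0) = 1: A + B = 1.
From g(1) = -3: -6A + 6B = -3.
Solving: A = \frac{3}{4}, B = \frac{1}{4}.
So g(n) = \frac{3 \left(-6\right)^{n}}{4} + \frac{6^{n}}{4}.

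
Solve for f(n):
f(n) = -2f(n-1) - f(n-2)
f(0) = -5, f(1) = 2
Characteristic equation: x² + 2x + 1 = 0, which is (x - (-1))².
Repeated root r = -1.
General solution: f(n) = (A + Bn)·(-1)^n.
From f(0) = -5: A = -5.
From f(1) = 2: (A + B)·(-1) = 2 ⇒ B = 3.
So f(n) = \left(3 n - 5\right) \cdot (-1)^n.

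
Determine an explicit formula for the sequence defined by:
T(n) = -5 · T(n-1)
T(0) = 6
Pure geometric recurrence with ratio -5.
By induction T(n) = T(0) · (-5)^n = 6 \left(-5\right)^{n}.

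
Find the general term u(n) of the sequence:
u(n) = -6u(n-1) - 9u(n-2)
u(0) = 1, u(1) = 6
Characteristic equation: x² + 6x + 9 = 0, which is (x - (-3))².
Repeated root r = -3.
General solution: u(n) = (A + Bn)·(-3)^n.
From u(0) = 1: A = 1.
From u(1) = 6: (A + B)·(-3) = 6 ⇒ B = -3.
So u(n) = \left(1 - 3 n\right) \cdot (-3)^n.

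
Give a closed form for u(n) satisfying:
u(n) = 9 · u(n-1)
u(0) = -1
Pure geometric recurrence with ratio 9.
By induction u(n) = u(0) · (9)^n = - 9^{n}.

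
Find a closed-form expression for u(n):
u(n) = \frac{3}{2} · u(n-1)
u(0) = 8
Pure geometric recurrence with ratio \frac{3}{2}.
By induction u(n) = u(0) · (\frac{3}{2})^n = 8 \left(\frac{3}{2}\right)^{n}.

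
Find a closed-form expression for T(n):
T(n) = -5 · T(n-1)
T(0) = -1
Pure geometric recurrence with ratio -5.
By induction T(n) = T(0) · (-5)^n = - \left(-5\right)^{n}.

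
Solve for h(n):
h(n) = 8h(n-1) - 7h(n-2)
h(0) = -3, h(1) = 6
Characteristic equation: x² - 8x + 7 = 0, which factors as (x - (1))(x - (7)) = 0.
Roots r₁ = 1, r₂ = 7 (distinct).
General solution: h(n) = A·(1)^n + B·(7)^n.
From h(0) = -3: A + B = -3.
From h(1) = 6: A + 7B = 6.
Solving: A = - \frac{9}{2}, B = \frac{3}{2}.
So h(n) = \frac{3 \cdot 7^{n}}{2} - \frac{9}{2}.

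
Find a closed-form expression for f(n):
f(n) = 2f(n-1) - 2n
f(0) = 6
First-order linear with linear forcing.
Homogeneous solution: f_h(n) = A·(2)^n.
Try particular f_p(n) = pn + q. Substituting:
  pn + q = 2(p(n-1) + q) - 2n.
Matching the n-coefficient: p = 2p - 2 ⇒ p = 2.
Matching constants: q = -2p + 2q ⇒ q = 4.
General: f(n) = A·(2)^n + 2 n + 4.
Apply f(0) = 6: A + 4 = 6 ⇒ A = 2.
So f(n) = 2 \cdot 2^{n} + 2 n + 4.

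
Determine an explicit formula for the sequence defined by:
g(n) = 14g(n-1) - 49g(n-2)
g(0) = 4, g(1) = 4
Characteristic equation: x² - 14x + 49 = 0, which is (x - (7))².
Repeated root r = 7.
General solution: g(n) = (A + Bn)·(7)^n.
From g(0) = 4: A = 4.
From g(1) = 4: (A + B)·(7) = 4 ⇒ B = - \frac{24}{7}.
So g(n) = \left(4 - \frac{24 n}{7}\right) \cdot (7)^n.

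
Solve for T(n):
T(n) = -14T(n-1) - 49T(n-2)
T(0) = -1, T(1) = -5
Characteristic equation: x² + 14x + 49 = 0, which is (x - (-7))².
Repeated root r = -7.
General solution: T(n) = (A + Bn)·(-7)^n.
From T(0) = -1: A = -1.
From T(1) = -5: (A + B)·(-7) = -5 ⇒ B = \frac{12}{7}.
So T(n) = \left(\frac{12 n}{7} - 1\right) \cdot (-7)^n.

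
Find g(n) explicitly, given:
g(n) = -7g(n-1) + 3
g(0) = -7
First-order linear non-homogeneous.
Homogeneous solution: g_h(n) = A·(-7)^n.
Try constant particular solution g_p = K: K = -7K + 3 ⇒ K = \frac{3}{8}.
General: g(n) = A·(-7)^n + \frac{3}{8}.
Apply g(0) = -7: A + \frac{3}{8} = -7 ⇒ A = - \frac{59}{8}.
So g(n) = \frac{3}{8} - \frac{59 \left(-7\right)^{n}}{8}.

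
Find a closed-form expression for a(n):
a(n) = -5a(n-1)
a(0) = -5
This is a homogeneous first-order recurrence with ratio -5.
By induction a(n) = a(0) · (-5)^n = - 5 \left(-5\right)^{n}.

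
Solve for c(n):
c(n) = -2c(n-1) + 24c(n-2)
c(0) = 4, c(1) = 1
Characteristic equation: x² + 2x - 24 = 0, which factors as (x - (4))(x - (-6)) = 0.
Roots r₁ = 4, r₂ = -6 (distinct).
General solution: c(n) = A·(4)^n + B·(-6)^n.
From c(0) = 4: A + B = 4.
From c(1) = 1: 4A - 6B = 1.
Solving: A = \frac{5}{2}, B = \frac{3}{2}.
So c(n) = \frac{3 \left(-6\right)^{n}}{2} + \frac{5 \cdot 4^{n}}{2}.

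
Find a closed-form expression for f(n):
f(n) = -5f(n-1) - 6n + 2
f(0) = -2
First-order linear with linear forcing.
Homogeneous solution: f_h(n) = A·(-5)^n.
Try particular f_p(n) = pn + q. Substituting:
  pn + q = -5(p(n-1) + q) - 6n + 2.
Matching the n-coefficient: p = -5p - 6 ⇒ p = -1.
Matching constants: q = 5p - 5q + 2 ⇒ q = - \frac{1}{2}.
General: f(n) = A·(-5)^n - n - \frac{1}{2}.
Apply f(0) = -2: A - \frac{1}{2} = -2 ⇒ A = - \frac{3}{2}.
So f(n) = - \frac{3 \left(-5\right)^{n}}{2} - n - \frac{1}{2}.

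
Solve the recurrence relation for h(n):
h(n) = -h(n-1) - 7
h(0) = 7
First-order linear non-homogeneous.
Homogeneous solution: h_h(n) = A·(-1)^n.
Try constant particular solution h_p = K: K = -K - 7 ⇒ K = - \frac{7}{2}.
General: h(n) = A·(-1)^n - \frac{7}{2}.
Apply h(0) = 7: A - \frac{7}{2} = 7 ⇒ A = \frac{21}{2}.
So h(n) = \frac{21 \left(-1\right)^{n}}{2} - \frac{7}{2}.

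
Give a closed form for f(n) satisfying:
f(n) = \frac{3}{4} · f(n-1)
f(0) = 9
Pure geometric recurrence with ratio \frac{3}{4}.
By induction f(n) = f(0) · (\frac{3}{4})^n = 9 \left(\frac{3}{4}\right)^{n}.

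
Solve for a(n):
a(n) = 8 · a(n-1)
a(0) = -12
Pure geometric recurrence with ratio 8.
By induction a(n) = a(0) · (8)^n = - 12 \cdot 8^{n}.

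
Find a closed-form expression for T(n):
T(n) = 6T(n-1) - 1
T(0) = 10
First-order linear non-homogeneous.
Homogeneous solution: T_h(n) = A·(6)^n.
Try constant particular solution T_p = K: K = 6K - 1 ⇒ K = \frac{1}{5}.
General: T(n) = A·(6)^n + \frac{1}{5}.
Apply T(0) = 10: A + \frac{1}{5} = 10 ⇒ A = \frac{49}{5}.
So T(n) = \frac{49 \cdot 6^{n}}{5} + \frac{1}{5}.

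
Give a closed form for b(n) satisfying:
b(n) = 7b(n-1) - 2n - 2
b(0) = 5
First-order linear with linear forcing.
Homogeneous solution: b_h(n) = A·(7)^n.
Try particular b_p(n) = pn + q. Substituting:
  pn + q = 7(p(n-1) + q) - 2n - 2.
Matching the n-coefficient: p = 7p - 2 ⇒ p = \frac{1}{3}.
Matching constants: q = -7p + 7q - 2 ⇒ q = \frac{13}{18}.
General: b(n) = A·(7)^n + \frac{n}{3} + \frac{13}{18}.
Apply b(0) = 5: A + \frac{13}{18} = 5 ⇒ A = \frac{77}{18}.
So b(n) = \frac{77 \cdot 7^{n}}{18} + \frac{n}{3} + \frac{13}{18}.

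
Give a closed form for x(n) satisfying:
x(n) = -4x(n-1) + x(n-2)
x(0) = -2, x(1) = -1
Characteristic equation: x² + 4x - 1 = 0.
Discriminant Δ = (-4)² + 4·(1) = 20.
Roots r₁,₂ = (-4 ± √20)/2, so r₁ = -2 + \sqrt{5}, r₂ = - \sqrt{5} - 2.
General solution: x(n) = A·r₁^n + B·r₂^n.
From the initial conditions, A + B = -2 and r₁A + r₂B = -1.
Since r₁ - r₂ = √20: A = (-1 - (-2)r₂)/√20 = - \frac{\sqrt{5}}{2} - 1, and B = -2 - A = -1 + \frac{\sqrt{5}}{2}.
So x(n) = \left(- \frac{\sqrt{5}}{2} - 1\right)\left(-2 + \sqrt{5}\right)^n + \left(-1 + \frac{\sqrt{5}}{2}\right)\left(- \sqrt{5} - 2\right)^n.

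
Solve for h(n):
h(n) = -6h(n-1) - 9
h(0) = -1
First-order linear non-homogeneous.
Homogeneous solution: h_h(n) = A·(-6)^n.
Try constant particular solution h_p = K: K = -6K - 9 ⇒ K = - \frac{9}{7}.
General: h(n) = A·(-6)^n - \frac{9}{7}.
Apply h(0) = -1: A - \frac{9}{7} = -1 ⇒ A = \frac{2}{7}.
So h(n) = \frac{2 \left(-6\right)^{n}}{7} - \frac{9}{7}.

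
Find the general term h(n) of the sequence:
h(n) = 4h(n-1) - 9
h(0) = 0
First-order linear non-homogeneous.
Homogeneous solution: h_h(n) = A·(4)^n.
Try constant particular solution h_p = K: K = 4K - 9 ⇒ K = 3.
General: h(n) = A·(4)^n + 3.
Apply h(0) = 0: A + 3 = 0 ⇒ A = -3.
So h(n) = 3 - 3 \cdot 4^{n}.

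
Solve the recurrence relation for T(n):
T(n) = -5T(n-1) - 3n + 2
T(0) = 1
First-order linear with linear forcing.
Homogeneous solution: T_h(n) = A·(-5)^n.
Try particular T_p(n) = pn + q. Substituting:
  pn + q = -5(p(n-1) + q) - 3n + 2.
Matching the n-coefficient: p = -5p - 3 ⇒ p = - \frac{1}{2}.
Matching constants: q = 5p - 5q + 2 ⇒ q = - \frac{1}{12}.
General: T(n) = A·(-5)^n - \frac{n}{2} - \frac{1}{12}.
Apply T(0) = 1: A - \frac{1}{12} = 1 ⇒ A = \frac{13}{12}.
So T(n) = \frac{13 \left(-5\right)^{n}}{12} - \frac{n}{2} - \frac{1}{12}.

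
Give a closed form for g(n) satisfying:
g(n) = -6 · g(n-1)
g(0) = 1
Pure geometric recurrence with ratio -6.
By induction g(n) = g(0) · (-6)^n = \left(-6\right)^{n}.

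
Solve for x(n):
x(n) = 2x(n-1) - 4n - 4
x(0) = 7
First-order linear with linear forcing.
Homogeneous solution: x_h(n) = A·(2)^n.
Try particular x_p(n) = pn + q. Substituting:
  pn + q = 2(p(n-1) + q) - 4n - 4.
Matching the n-coefficient: p = 2p - 4 ⇒ p = 4.
Matching constants: q = -2p + 2q - 4 ⇒ q = 12.
General: x(n) = A·(2)^n + 4 n + 12.
Apply x(0) = 7: A + 12 = 7 ⇒ A = -5.
So x(n) = - 5 \cdot 2^{n} + 4 n + 12.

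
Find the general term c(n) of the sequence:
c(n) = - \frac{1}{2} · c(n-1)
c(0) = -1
Pure geometric recurrence with ratio - \frac{1}{2}.
By induction c(n) = c(0) · (- \frac{1}{2})^n = - \left(- \frac{1}{2}\right)^{n}.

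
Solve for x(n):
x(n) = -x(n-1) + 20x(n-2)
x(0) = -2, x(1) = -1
Characteristic equation: x² + x - 20 = 0, which factors as (x - (-5))(x - (4)) = 0.
Roots r₁ = -5, r₂ = 4 (distinct).
General solution: x(n) = A·(-5)^n + B·(4)^n.
From x(0) = -2: A + B = -2.
From x(1) = -1: -5A + 4B = -1.
Solving: A = - \frac{7}{9}, B = - \frac{11}{9}.
So x(n) = - \frac{7 \left(-5\right)^{n}}{9} - \frac{11 \cdot 4^{n}}{9}.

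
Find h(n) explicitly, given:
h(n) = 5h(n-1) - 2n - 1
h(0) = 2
First-order linear with linear forcing.
Homogeneous solution: h_h(n) = A·(5)^n.
Try particular h_p(n) = pn + q. Substituting:
  pn + q = 5(p(n-1) + q) - 2n - 1.
Matching the n-coefficient: p = 5p - 2 ⇒ p = \frac{1}{2}.
Matching constants: q = -5p + 5q - 1 ⇒ q = \frac{7}{8}.
General: h(n) = A·(5)^n + \frac{n}{2} + \frac{7}{8}.
Apply h(0) = 2: A + \frac{7}{8} = 2 ⇒ A = \frac{9}{8}.
So h(n) = \frac{9 \cdot 5^{n}}{8} + \frac{n}{2} + \frac{7}{8}.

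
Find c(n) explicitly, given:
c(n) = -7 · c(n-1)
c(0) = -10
Pure geometric recurrence with ratio -7.
By induction c(n) = c(0) · (-7)^n = - 10 \left(-7\right)^{n}.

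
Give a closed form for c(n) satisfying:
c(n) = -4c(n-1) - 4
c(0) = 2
First-order linear non-homogeneous.
Homogeneous solution: c_h(n) = A·(-4)^n.
Try constant particular solution c_p = K: K = -4K - 4 ⇒ K = - \frac{4}{5}.
General: c(n) = A·(-4)^n - \frac{4}{5}.
Apply c(0) = 2: A - \frac{4}{5} = 2 ⇒ A = \frac{14}{5}.
So c(n) = \frac{14 \left(-4\right)^{n}}{5} - \frac{4}{5}.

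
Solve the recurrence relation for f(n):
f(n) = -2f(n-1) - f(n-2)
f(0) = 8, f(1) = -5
Characteristic equation: x² + 2x + 1 = 0, which is (x - (-1))².
Repeated root r = -1.
General solution: f(n) = (A + Bn)·(-1)^n.
From f(0) = 8: A = 8.
From f(1) = -5: (A + B)·(-1) = -5 ⇒ B = -3.
So f(n) = \left(8 - 3 n\right) \cdot (-1)^n.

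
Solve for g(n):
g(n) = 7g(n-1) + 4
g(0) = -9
First-order linear non-homogeneous.
Homogeneous solution: g_h(n) = A·(7)^n.
Try constant particular solution g_p = K: K = 7K + 4 ⇒ K = - \frac{2}{3}.
General: g(n) = A·(7)^n - \frac{2}{3}.
Apply g(0) = -9: A - \frac{2}{3} = -9 ⇒ A = - \frac{25}{3}.
So g(n) = - \frac{25 \cdot 7^{n}}{3} - \frac{2}{3}.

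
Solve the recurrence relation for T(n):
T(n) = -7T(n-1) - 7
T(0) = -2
First-order linear non-homogeneous.
Homogeneous solution: T_h(n) = A·(-7)^n.
Try constant particular solution T_p = K: K = -7K - 7 ⇒ K = - \frac{7}{8}.
General: T(n) = A·(-7)^n - \frac{7}{8}.
Apply T(0) = -2: A - \frac{7}{8} = -2 ⇒ A = - \frac{9}{8}.
So T(n) = - \frac{9 \left(-7\right)^{n}}{8} - \frac{7}{8}.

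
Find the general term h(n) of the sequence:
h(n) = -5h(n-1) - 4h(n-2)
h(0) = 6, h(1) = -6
Characteristic equation: x² + 5x + 4 = 0, which factors as (x - (-4))(x - (-1)) = 0.
Roots r₁ = -4, r₂ = -1 (distinct).
General solution: h(n) = A·(-4)^n + B·(-1)^n.
From h(0) = 6: A + B = 6.
From h(1) = -6: -4A - B = -6.
Solving: A = 0, B = 6.
So h(n) = 6 \left(-1\right)^{n}.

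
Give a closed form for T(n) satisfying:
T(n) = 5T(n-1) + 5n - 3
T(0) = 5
First-order linear with linear forcing.
Homogeneous solution: T_h(n) = A·(5)^n.
Try particular T_p(n) = pn + q. Substituting:
  pn + q = 5(p(n-1) + q) + 5n - 3.
Matching the n-coefficient: p = 5p + 5 ⇒ p = - \frac{5}{4}.
Matching constants: q = -5p + 5q - 3 ⇒ q = - \frac{13}{16}.
General: T(n) = A·(5)^n - \frac{5 n}{4} - \frac{13}{16}.
Apply T(0) = 5: A - \frac{13}{16} = 5 ⇒ A = \frac{93}{16}.
So T(n) = \frac{93 \cdot 5^{n}}{16} - \frac{5 n}{4} - \frac{13}{16}.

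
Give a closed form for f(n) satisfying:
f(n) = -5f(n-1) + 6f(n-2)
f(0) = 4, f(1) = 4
Characteristic equation: x² + 5x - 6 = 0, which factors as (x - (-6))(x - (1)) = 0.
Roots r₁ = -6, r₂ = 1 (distinct).
General solution: f(n) = A·(-6)^n + B·(1)^n.
From f(0) = 4: A + B = 4.
From f(1) = 4: -6A + B = 4.
Solving: A = 0, B = 4.
So f(n) = 4.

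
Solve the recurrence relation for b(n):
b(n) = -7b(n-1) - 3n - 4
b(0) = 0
First-order linear with linear forcing.
Homogeneous solution: b_h(n) = A·(-7)^n.
Try particular b_p(n) = pn + q. Substituting:
  pn + q = -7(p(n-1) + q) - 3n - 4.
Matching the n-coefficient: p = -7p - 3 ⇒ p = - \frac{3}{8}.
Matching constants: q = 7p - 7q - 4 ⇒ q = - \frac{53}{64}.
General: b(n) = A·(-7)^n - \frac{3 n}{8} - \frac{53}{64}.
Apply b(0) = 0: A - \frac{53}{64} = 0 ⇒ A = \frac{53}{64}.
So b(n) = \frac{53 \left(-7\right)^{n}}{64} - \frac{3 n}{8} - \frac{53}{64}.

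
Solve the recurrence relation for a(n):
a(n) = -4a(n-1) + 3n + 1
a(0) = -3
First-order linear with linear forcing.
Homogeneous solution: a_h(n) = A·(-4)^n.
Try particular a_p(n) = pn + q. Substituting:
  pn + q = -4(p(n-1) + q) + 3n + 1.
Matching the n-coefficient: p = -4p + 3 ⇒ p = \frac{3}{5}.
Matching constants: q = 4p - 4q + 1 ⇒ q = \frac{17}{25}.
General: a(n) = A·(-4)^n + \frac{3 n}{5} + \frac{17}{25}.
Apply a(0) = -3: A + \frac{17}{25} = -3 ⇒ A = - \frac{92}{25}.
So a(n) = - \frac{92 \left(-4\right)^{n}}{25} + \frac{3 n}{5} + \frac{17}{25}.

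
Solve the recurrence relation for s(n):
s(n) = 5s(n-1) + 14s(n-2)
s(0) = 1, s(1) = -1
Characteristic equation: x² - 5x - 14 = 0, which factors as (x - (-2))(x - (7)) = 0.
Roots r₁ = -2, r₂ = 7 (distinct).
General solution: s(n) = A·(-2)^n + B·(7)^n.
From s(0) = 1: A + B = 1.
From s(1) = -1: -2A + 7B = -1.
Solving: A = \frac{8}{9}, B = \frac{1}{9}.
So s(n) = \frac{8 \left(-2\right)^{n}}{9} + \frac{7^{n}}{9}.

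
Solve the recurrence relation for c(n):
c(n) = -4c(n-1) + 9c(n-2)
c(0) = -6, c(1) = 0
Characteristic equation: x² + 4x - 9 = 0.
Discriminant Δ = (-4)² + 4·(9) = 52.
Roots r₁,₂ = (-4 ± √52)/2, so r₁ = -2 + \sqrt{13}, r₂ = - \sqrt{13} - 2.
General solution: c(n) = A·r₁^n + B·r₂^n.
From the initial conditions, A + B = -6 and r₁A + r₂B = 0.
Since r₁ - r₂ = √52: A = (0 - (-6)r₂)/√52 = -3 - \frac{6 \sqrt{13}}{13}, and B = -6 - A = -3 + \frac{6 \sqrt{13}}{13}.
So c(n) = \left(-3 - \frac{6 \sqrt{13}}{13}\right)\left(-2 + \sqrt{13}\right)^n + \left(-3 + \frac{6 \sqrt{13}}{13}\right)\left(- \sqrt{13} - 2\right)^n.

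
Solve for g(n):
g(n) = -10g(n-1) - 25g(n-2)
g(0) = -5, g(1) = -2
Characteristic equation: x² + 10x + 25 = 0, which is (x - (-5))².
Repeated root r = -5.
General solution: g(n) = (A + Bn)·(-5)^n.
From g(0) = -5: A = -5.
From g(1) = -2: (A + B)·(-5) = -2 ⇒ B = \frac{27}{5}.
So g(n) = \left(\frac{27 n}{5} - 5\right) \cdot (-5)^n.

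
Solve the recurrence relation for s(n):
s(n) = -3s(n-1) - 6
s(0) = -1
First-order linear non-homogeneous.
Homogeneous solution: s_h(n) = A·(-3)^n.
Try constant particular solution s_p = K: K = -3K - 6 ⇒ K = - \frac{3}{2}.
General: s(n) = A·(-3)^n - \frac{3}{2}.
Apply s(0) = -1: A - \frac{3}{2} = -1 ⇒ A = \frac{1}{2}.
So s(n) = \frac{\left(-3\right)^{n}}{2} - \frac{3}{2}.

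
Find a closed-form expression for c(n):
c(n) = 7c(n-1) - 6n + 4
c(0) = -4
First-order linear with linear forcing.
Homogeneous solution: c_h(n) = A·(7)^n.
Try particular c_p(n) = pn + q. Substituting:
  pn + q = 7(p(n-1) + q) - 6n + 4.
Matching the n-coefficient: p = 7p - 6 ⇒ p = 1.
Matching constants: q = -7p + 7q + 4 ⇒ q = \frac{1}{2}.
General: c(n) = A·(7)^n + n + \frac{1}{2}.
Apply c(0) = -4: A + \frac{1}{2} = -4 ⇒ A = - \frac{9}{2}.
So c(n) = - \frac{9 \cdot 7^{n}}{2} + n + \frac{1}{2}.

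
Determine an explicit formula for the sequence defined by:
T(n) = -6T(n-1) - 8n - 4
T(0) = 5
First-order linear with linear forcing.
Homogeneous solution: T_h(n) = A·(-6)^n.
Try particular T_p(n) = pn + q. Substituting:
  pn + q = -6(p(n-1) + q) - 8n - 4.
Matching the n-coefficient: p = -6p - 8 ⇒ p = - \frac{8}{7}.
Matching constants: q = 6p - 6q - 4 ⇒ q = - \frac{76}{49}.
General: T(n) = A·(-6)^n - \frac{8 n}{7} - \frac{76}{49}.
Apply T(0) = 5: A - \frac{76}{49} = 5 ⇒ A = \frac{321}{49}.
So T(n) = \frac{321 \left(-6\right)^{n}}{49} - \frac{8 n}{7} - \frac{76}{49}.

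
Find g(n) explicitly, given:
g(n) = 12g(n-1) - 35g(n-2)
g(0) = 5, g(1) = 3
Characteristic equation: x² - 12x + 35 = 0, which factors as (x - (7))(x - (5)) = 0.
Roots r₁ = 7, r₂ = 5 (distinct).
General solution: g(n) = A·(7)^n + B·(5)^n.
From g(0) = 5: A + B = 5.
From g(1) = 3: 7A + 5B = 3.
Solving: A = -11, B = 16.
So g(n) = 16 \cdot 5^{n} - 11 \cdot 7^{n}.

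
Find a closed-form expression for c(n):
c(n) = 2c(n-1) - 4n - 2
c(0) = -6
First-order linear with linear forcing.
Homogeneous solution: c_h(n) = A·(2)^n.
Try particular c_p(n) = pn + q. Substituting:
  pn + q = 2(p(n-1) + q) - 4n - 2.
Matching the n-coefficient: p = 2p - 4 ⇒ p = 4.
Matching constants: q = -2p + 2q - 2 ⇒ q = 10.
General: c(n) = A·(2)^n + 4 n + 10.
Apply c(0) = -6: A + 10 = -6 ⇒ A = -16.
So c(n) = - 16 \cdot 2^{n} + 4 n + 10.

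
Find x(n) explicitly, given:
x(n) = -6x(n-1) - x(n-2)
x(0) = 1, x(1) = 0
Characteristic equation: x² + 6x + 1 = 0.
Discriminant Δ = (-6)² + 4·(-1) = 32.
Roots r₁,₂ = (-6 ± √32)/2, so r₁ = -3 + 2 \sqrt{2}, r₂ = -3 - 2 \sqrt{2}.
General solution: x(n) = A·r₁^n + B·r₂^n.
From the initial conditions, A + B = 1 and r₁A + r₂B = 0.
Since r₁ - r₂ = √32: A = (0 - (1)r₂)/√32 = \frac{1}{2} + \frac{3 \sqrt{2}}{8}, and B = 1 - A = \frac{1}{2} - \frac{3 \sqrt{2}}{8}.
So x(n) = \left(\frac{1}{2} + \frac{3 \sqrt{2}}{8}\right)\left(-3 + 2 \sqrt{2}\right)^n + \left(\frac{1}{2} - \frac{3 \sqrt{2}}{8}\right)\left(-3 - 2 \sqrt{2}\right)^n.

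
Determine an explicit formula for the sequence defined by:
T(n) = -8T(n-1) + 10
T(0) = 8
First-order linear non-homogeneous.
Homogeneous solution: T_h(n) = A·(-8)^n.
Try constant particular solution T_p = K: K = -8K + 10 ⇒ K = \frac{10}{9}.
General: T(n) = A·(-8)^n + \frac{10}{9}.
Apply T(0) = 8: A + \frac{10}{9} = 8 ⇒ A = \frac{62}{9}.
So T(n) = \frac{62 \left(-8\right)^{n}}{9} + \frac{10}{9}.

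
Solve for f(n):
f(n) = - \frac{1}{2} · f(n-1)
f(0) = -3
Pure geometric recurrence with ratio - \frac{1}{2}.
By induction f(n) = f(0) · (- \frac{1}{2})^n = - 3 \left(- \frac{1}{2}\right)^{n}.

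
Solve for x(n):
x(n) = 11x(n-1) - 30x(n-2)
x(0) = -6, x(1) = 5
Characteristic equation: x² - 11x + 30 = 0, which factors as (x - (6))(x - (5)) = 0.
Roots r₁ = 6, r₂ = 5 (distinct).
General solution: x(n) = A·(6)^n + B·(5)^n.
From x(0) = -6: A + B = -6.
From x(1) = 5: 6A + 5B = 5.
Solving: A = 35, B = -41.
So x(n) = - 41 \cdot 5^{n} + 35 \cdot 6^{n}.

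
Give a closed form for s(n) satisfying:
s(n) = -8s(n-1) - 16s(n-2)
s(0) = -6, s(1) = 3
Characteristic equation: x² + 8x + 16 = 0, which is (x - (-4))².
Repeated root r = -4.
General solution: s(n) = (A + Bn)·(-4)^n.
From s(0) = -6: A = -6.
From s(1) = 3: (A + B)·(-4) = 3 ⇒ B = \frac{21}{4}.
So s(n) = \left(\frac{21 n}{4} - 6\right) \cdot (-4)^n.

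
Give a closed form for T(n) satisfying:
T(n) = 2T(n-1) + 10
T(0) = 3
First-order linear non-homogeneous.
Homogeneous solution: T_h(n) = A·(2)^n.
Try constant particular solution T_p = K: K = 2K + 10 ⇒ K = -10.
General: T(n) = A·(2)^n - 10.
Apply T(0) = 3: A - 10 = 3 ⇒ A = 13.
So T(n) = 13 \cdot 2^{n} - 10.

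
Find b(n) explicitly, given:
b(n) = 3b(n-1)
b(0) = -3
This is a homogeneous first-order recurrence with ratio 3.
By induction b(n) = b(0) · (3)^n = - 3 \cdot 3^{n}.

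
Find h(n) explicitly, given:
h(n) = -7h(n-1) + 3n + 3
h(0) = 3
First-order linear with linear forcing.
Homogeneous solution: h_h(n) = A·(-7)^n.
Try particular h_p(n) = pn + q. Substituting:
  pn + q = -7(p(n-1) + q) + 3n + 3.
Matching the n-coefficient: p = -7p + 3 ⇒ p = \frac{3}{8}.
Matching constants: q = 7p - 7q + 3 ⇒ q = \frac{45}{64}.
General: h(n) = A·(-7)^n + \frac{3 n}{8} + \frac{45}{64}.
Apply h(0) = 3: A + \frac{45}{64} = 3 ⇒ A = \frac{147}{64}.
So h(n) = \frac{147 \left(-7\right)^{n}}{64} + \frac{3 n}{8} + \frac{45}{64}.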